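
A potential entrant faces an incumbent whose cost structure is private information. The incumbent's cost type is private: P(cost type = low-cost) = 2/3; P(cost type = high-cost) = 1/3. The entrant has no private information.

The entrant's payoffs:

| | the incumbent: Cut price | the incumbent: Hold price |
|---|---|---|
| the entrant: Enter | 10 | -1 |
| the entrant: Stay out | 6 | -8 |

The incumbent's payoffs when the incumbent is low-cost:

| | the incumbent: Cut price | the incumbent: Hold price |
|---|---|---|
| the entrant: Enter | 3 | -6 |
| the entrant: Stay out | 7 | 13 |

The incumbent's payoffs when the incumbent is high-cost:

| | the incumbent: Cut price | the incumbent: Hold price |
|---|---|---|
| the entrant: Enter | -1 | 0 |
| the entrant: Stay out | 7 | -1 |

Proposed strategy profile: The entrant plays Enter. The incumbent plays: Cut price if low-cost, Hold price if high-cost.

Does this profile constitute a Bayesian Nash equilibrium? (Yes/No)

A profile is a BNE iff every type of every player is best-responding given beliefs about the other side.
The entrant plays Enter: E[Enter] = 2/3·(10) + 1/3·(-1) = 19/3; E[Stay out] = 4/3. Best-responding. ✓
The incumbent (cost type low-cost), facing Enter: Cut price gives 3, Hold price gives -6. Proposed Cut price is best. ✓
The incumbent (cost type high-cost), facing Enter: Cut price gives -1, Hold price gives 0. Proposed Hold price is best. ✓

Yes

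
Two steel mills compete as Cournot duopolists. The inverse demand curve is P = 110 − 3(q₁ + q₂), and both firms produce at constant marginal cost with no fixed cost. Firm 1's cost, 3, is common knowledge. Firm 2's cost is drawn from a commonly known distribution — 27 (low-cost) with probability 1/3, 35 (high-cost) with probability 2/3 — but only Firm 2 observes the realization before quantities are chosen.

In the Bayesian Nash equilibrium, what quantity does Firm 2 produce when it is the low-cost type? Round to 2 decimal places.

6.26

Each type of Firm 2 best-responds to q₁; Firm 1 best-responds to the expected q₂ over Firm 2's types.
Firm 2 with cost c maximizes (110 − 3(q₁+q₂) − c)·q₂, giving q₂(c) = (110 − c − 3q₁)/6.
E[c₂] = 1/3·27 + 2/3·35 = 32.3333
Firm 1's FOC against E[q₂] yields q₁ = (110 − 2·3 + E[c₂])/9 = (110 − 6 + 32.3333)/9 = 15.1481.
q₂(low-cost) = (110 − 27 − 3·15.1481)/6 = 6.25926.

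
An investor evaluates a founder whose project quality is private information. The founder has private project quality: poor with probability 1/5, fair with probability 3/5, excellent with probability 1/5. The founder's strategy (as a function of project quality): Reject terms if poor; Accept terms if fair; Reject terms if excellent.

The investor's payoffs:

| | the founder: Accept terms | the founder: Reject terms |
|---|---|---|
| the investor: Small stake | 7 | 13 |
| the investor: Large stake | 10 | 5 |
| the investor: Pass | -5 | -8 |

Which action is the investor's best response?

Small stake

Compute the investor's expected payoff for each action, taking the expectation over the founder's type.
E[Small stake] = 1/5·(13) + 3/5·(7) + 1/5·(13) = 47/5
E[Large stake] = 1/5·(5) + 3/5·(10) + 1/5·(5) = 8
E[Pass] = 1/5·(-8) + 3/5·(-5) + 1/5·(-8) = -31/5
Best response: Small stake (47/5 is the largest).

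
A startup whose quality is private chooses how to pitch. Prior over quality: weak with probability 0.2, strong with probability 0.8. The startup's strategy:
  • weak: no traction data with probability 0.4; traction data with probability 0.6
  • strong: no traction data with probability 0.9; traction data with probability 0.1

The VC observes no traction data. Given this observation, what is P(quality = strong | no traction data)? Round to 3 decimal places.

Apply Bayes' rule using the sender's strategy as the likelihood.
P(no traction data) = 0.2·0.4 + 0.8·0.9 = 0.8
P(strong | no traction data) = (0.8·0.9) / 0.8 = 0.72 / 0.8 = 0.9

0.900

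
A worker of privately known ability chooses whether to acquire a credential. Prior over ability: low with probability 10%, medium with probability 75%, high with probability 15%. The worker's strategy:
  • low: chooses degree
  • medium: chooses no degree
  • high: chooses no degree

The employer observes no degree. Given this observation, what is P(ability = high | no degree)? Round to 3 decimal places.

0.167

P(no degree) = 0.1·0 + 0.75·1 + 0.15·1 = 0.9
P(high | no degree) = (0.15·1) / 0.9 = 0.15 / 0.9 = 0.166667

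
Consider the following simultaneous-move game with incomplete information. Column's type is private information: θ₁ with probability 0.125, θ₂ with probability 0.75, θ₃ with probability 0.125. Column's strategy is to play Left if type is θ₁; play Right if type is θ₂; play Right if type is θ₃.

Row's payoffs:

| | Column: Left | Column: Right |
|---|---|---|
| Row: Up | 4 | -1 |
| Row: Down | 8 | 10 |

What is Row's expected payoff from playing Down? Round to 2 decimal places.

9.75

E[Down] = 0.125·8 + 0.75·10 + 0.125·10 = 1 + 7.5 + 1.25 = 9.75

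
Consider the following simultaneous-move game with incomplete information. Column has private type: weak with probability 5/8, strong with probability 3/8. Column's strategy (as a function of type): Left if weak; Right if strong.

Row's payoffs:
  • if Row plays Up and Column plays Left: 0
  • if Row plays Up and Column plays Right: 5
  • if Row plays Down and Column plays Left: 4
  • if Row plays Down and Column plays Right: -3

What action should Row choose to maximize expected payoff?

Compute Row's expected payoff for each action, taking the expectation over Column's type.
E[Up] = 5/8·(0) + 3/8·(5) = 15/8
E[Down] = 5/8·(4) + 3/8·(-3) = 11/8
Best response: Up (15/8 is the largest).

Up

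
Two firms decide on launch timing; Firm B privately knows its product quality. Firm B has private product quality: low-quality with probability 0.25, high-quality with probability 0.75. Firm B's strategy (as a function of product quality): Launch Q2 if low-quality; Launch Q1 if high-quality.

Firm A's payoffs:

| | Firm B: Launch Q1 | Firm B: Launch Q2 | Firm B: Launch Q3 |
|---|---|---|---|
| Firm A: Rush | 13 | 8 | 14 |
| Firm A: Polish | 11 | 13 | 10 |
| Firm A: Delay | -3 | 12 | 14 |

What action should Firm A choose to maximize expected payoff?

Rush

Compute Firm A's expected payoff for each action, taking the expectation over Firm B's type.
E[Rush] = 0.25·(8) + 0.75·(13) = 11.75
E[Polish] = 0.25·(13) + 0.75·(11) = 11.5
E[Delay] = 0.25·(12) + 0.75·(-3) = 0.75
Best response: Rush (11.75 is the largest).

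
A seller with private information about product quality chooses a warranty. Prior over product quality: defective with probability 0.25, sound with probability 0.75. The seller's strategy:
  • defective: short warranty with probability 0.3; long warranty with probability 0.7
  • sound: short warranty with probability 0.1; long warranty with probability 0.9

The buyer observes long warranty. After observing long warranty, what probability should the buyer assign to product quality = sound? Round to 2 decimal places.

P(long warranty) = 0.25·0.7 + 0.75·0.9 = 0.85
P(sound | long warranty) = (0.75·0.9) / 0.85 = 0.675 / 0.85 = 0.794118

0.79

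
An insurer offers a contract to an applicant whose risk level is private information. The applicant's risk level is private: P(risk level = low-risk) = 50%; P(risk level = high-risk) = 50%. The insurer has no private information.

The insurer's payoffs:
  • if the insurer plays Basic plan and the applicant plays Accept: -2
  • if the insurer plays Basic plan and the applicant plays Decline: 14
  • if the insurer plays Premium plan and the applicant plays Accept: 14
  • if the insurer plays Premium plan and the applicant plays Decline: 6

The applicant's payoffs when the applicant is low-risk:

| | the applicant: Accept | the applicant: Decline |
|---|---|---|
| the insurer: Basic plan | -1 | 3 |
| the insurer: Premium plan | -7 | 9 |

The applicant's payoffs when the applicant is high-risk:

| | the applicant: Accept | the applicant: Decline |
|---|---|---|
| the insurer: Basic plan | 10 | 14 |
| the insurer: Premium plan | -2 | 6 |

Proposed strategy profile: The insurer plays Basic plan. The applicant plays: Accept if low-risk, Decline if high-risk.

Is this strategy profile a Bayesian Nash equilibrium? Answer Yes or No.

No

The insurer plays Basic plan: E[Basic plan] = 0.5·(-2) + 0.5·(14) = 6; E[Premium plan] = 10. Not best-responding. ✗
The applicant (risk level low-risk), facing Basic plan: Accept gives -1, Decline gives 3. Proposed Accept is not best — profitable deviation exists. ✗
The applicant (risk level high-risk), facing Basic plan: Accept gives 10, Decline gives 14. Proposed Decline is best. ✓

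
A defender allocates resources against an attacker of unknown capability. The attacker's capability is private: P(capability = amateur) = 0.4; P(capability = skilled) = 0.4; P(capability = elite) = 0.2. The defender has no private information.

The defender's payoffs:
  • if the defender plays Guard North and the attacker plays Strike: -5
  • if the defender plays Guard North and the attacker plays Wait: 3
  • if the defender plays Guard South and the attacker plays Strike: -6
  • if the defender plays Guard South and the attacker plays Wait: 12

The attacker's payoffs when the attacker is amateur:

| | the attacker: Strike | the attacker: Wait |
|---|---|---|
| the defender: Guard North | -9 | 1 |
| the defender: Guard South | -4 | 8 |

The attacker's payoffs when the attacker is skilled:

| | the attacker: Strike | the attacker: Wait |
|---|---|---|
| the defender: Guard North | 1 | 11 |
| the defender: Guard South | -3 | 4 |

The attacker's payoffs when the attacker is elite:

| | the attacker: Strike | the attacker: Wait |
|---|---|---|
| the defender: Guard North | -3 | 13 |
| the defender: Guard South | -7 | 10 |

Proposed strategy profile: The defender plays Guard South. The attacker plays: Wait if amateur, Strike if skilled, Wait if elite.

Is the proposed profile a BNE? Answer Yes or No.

No

The defender plays Guard South: E[Guard South] = 0.4·(12) + 0.4·(-6) + 0.2·(12) = 4.8; E[Guard North] = -0.2. Best-responding. ✓
The attacker (capability amateur), facing Guard South: Strike gives -4, Wait gives 8. Proposed Wait is best. ✓
The attacker (capability skilled), facing Guard South: Strike gives -3, Wait gives 4. Proposed Strike is not best — profitable deviation exists. ✗
The attacker (capability elite), facing Guard South: Strike gives -7, Wait gives 10. Proposed Wait is best. ✓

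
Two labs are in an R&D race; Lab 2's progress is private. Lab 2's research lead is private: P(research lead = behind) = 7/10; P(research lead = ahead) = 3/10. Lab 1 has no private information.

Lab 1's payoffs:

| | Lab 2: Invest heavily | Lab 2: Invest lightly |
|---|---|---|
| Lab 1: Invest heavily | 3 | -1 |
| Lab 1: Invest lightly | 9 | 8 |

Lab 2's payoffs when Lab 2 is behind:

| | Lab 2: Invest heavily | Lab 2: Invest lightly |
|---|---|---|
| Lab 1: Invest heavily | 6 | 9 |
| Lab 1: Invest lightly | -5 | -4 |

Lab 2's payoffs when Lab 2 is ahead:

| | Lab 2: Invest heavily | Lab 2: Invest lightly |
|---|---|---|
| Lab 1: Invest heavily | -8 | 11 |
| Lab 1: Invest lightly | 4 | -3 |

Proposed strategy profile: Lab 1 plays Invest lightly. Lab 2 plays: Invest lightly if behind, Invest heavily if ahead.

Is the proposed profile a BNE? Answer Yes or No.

A profile is a BNE iff every type of every player is best-responding given beliefs about the other side.
Lab 1 plays Invest lightly: E[Invest lightly] = 7/10·(8) + 3/10·(9) = 83/10; E[Invest heavily] = 1/5. Best-responding. ✓
Lab 2 (research lead behind), facing Invest lightly: Invest heavily gives -5, Invest lightly gives -4. Proposed Invest lightly is best. ✓
Lab 2 (research lead ahead), facing Invest lightly: Invest heavily gives 4, Invest lightly gives -3. Proposed Invest heavily is best. ✓

Yes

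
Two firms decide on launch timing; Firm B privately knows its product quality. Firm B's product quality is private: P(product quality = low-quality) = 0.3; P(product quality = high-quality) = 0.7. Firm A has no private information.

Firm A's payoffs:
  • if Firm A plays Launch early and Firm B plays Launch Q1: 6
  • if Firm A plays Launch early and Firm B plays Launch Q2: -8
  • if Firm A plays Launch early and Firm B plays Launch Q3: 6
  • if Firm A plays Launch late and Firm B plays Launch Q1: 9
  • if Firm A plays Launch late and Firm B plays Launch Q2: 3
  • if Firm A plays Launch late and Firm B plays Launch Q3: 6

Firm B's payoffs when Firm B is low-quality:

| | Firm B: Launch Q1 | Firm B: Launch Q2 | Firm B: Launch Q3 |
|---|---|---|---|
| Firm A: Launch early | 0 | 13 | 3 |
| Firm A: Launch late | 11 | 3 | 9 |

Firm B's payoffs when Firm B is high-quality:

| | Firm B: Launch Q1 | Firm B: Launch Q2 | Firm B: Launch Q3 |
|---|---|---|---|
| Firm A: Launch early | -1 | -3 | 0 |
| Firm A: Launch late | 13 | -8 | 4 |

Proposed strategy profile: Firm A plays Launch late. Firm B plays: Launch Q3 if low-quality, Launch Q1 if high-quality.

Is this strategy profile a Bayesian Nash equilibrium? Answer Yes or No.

No

A profile is a BNE iff every type of every player is best-responding given beliefs about the other side.
Firm A plays Launch late: E[Launch late] = 0.3·(6) + 0.7·(9) = 8.1; E[Launch early] = 6. Best-responding. ✓
Firm B (product quality low-quality), facing Launch late: Launch Q1 gives 11, Launch Q2 gives 3, Launch Q3 gives 9. Proposed Launch Q3 is not best — profitable deviation exists. ✗
Firm B (product quality high-quality), facing Launch late: Launch Q1 gives 13, Launch Q2 gives -8, Launch Q3 gives 4. Proposed Launch Q1 is best. ✓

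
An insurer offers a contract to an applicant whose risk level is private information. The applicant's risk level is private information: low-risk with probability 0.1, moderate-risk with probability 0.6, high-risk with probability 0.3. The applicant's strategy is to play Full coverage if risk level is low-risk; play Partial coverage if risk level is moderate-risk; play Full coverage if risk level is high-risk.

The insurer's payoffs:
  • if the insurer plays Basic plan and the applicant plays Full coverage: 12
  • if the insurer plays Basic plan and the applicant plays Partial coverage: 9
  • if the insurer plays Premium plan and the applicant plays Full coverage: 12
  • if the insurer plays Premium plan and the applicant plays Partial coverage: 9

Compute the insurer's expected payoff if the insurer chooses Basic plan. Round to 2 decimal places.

E[Basic plan] = 0.1·12 + 0.6·9 + 0.3·12 = 1.2 + 5.4 + 3.6 = 10.2

10.20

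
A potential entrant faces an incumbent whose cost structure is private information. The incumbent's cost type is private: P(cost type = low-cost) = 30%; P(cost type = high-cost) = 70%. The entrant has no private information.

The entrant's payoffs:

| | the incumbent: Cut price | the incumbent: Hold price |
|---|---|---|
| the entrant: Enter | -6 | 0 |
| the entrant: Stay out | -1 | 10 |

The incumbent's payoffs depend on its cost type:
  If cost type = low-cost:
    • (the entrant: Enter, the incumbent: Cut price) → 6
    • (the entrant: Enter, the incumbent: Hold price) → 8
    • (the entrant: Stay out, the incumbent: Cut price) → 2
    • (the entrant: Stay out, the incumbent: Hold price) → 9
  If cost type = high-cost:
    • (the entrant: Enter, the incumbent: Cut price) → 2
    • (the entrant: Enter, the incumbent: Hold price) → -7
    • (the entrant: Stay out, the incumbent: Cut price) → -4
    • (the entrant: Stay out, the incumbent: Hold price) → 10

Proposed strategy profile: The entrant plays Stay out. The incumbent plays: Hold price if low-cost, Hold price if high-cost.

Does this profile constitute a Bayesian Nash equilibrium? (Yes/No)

The entrant plays Stay out: E[Stay out] = 0.3·(10) + 0.7·(10) = 10; E[Enter] = 0. Best-responding. ✓
The incumbent (cost type low-cost), facing Stay out: Cut price gives 2, Hold price gives 9. Proposed Hold price is best. ✓
The incumbent (cost type high-cost), facing Stay out: Cut price gives -4, Hold price gives 10. Proposed Hold price is best. ✓

Yes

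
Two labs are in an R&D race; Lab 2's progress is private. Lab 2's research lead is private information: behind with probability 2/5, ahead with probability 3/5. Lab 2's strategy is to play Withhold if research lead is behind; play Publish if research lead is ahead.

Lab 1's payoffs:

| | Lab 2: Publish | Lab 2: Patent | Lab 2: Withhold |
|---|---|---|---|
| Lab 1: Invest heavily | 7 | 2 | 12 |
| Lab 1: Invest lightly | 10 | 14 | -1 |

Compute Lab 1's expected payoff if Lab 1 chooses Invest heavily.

E[Invest heavily] = 2/5·12 + 3/5·7 = 24/5 + 21/5 = 9

9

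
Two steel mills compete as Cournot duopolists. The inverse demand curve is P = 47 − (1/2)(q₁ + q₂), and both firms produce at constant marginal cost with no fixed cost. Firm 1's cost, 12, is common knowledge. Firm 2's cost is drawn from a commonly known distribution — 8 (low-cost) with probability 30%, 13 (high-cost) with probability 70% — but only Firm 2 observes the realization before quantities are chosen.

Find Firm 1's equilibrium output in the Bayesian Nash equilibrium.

23

Each type of Firm 2 best-responds to q₁; Firm 1 best-responds to the expected q₂ over Firm 2's types.
Firm 2 with cost c maximizes (47 − (1/2)(q₁+q₂) − c)·q₂, giving q₂(c) = (47 − c − (1/2)q₁).
E[c₂] = 0.3·8 + 0.7·13 = 11.5
Firm 1's FOC against E[q₂] yields q₁ = (47 − 2·12 + E[c₂])/(3/2) = (47 − 24 + 11.5)/(3/2) = 23.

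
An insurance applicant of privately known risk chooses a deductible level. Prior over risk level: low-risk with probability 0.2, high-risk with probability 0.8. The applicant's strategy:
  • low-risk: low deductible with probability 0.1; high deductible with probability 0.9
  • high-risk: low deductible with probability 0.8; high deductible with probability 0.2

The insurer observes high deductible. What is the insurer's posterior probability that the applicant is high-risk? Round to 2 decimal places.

Apply Bayes' rule using the sender's strategy as the likelihood.
P(high deductible) = 0.2·0.9 + 0.8·0.2 = 0.34
P(high-risk | high deductible) = (0.8·0.2) / 0.34 = 0.16 / 0.34 = 0.470588

0.47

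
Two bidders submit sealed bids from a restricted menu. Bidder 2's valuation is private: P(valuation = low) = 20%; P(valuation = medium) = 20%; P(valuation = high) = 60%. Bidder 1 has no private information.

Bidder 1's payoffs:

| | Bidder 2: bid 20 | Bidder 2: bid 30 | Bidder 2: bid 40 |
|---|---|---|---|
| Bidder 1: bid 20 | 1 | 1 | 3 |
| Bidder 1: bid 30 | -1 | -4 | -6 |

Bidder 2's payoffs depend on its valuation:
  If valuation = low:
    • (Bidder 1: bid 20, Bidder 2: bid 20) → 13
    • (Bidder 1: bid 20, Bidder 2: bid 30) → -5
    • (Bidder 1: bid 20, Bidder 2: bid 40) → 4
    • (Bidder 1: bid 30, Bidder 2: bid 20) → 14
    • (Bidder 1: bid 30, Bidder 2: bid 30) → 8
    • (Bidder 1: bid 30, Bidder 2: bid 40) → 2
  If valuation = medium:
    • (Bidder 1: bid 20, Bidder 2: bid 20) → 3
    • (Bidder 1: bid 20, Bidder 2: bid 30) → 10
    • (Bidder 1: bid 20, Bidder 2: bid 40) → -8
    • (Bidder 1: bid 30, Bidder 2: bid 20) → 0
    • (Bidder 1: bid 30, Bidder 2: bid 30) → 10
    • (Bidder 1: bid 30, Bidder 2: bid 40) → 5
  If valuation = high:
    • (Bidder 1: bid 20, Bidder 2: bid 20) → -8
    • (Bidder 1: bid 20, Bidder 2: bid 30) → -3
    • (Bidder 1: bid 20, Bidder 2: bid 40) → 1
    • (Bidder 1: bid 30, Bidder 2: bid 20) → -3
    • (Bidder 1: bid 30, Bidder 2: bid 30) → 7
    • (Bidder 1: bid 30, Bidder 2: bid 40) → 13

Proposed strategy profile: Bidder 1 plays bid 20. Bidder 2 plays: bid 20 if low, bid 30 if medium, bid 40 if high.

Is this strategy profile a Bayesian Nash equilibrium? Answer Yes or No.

A profile is a BNE iff every type of every player is best-responding given beliefs about the other side.
Bidder 1 plays bid 20: E[bid 20] = 0.2·(1) + 0.2·(1) + 0.6·(3) = 2.2; E[bid 30] = -4.6. Best-responding. ✓
Bidder 2 (valuation low), facing bid 20: bid 20 gives 13, bid 30 gives -5, bid 40 gives 4. Proposed bid 20 is best. ✓
Bidder 2 (valuation medium), facing bid 20: bid 20 gives 3, bid 30 gives 10, bid 40 gives -8. Proposed bid 30 is best. ✓
Bidder 2 (valuation high), facing bid 20: bid 20 gives -8, bid 30 gives -3, bid 40 gives 1. Proposed bid 40 is best. ✓

Yes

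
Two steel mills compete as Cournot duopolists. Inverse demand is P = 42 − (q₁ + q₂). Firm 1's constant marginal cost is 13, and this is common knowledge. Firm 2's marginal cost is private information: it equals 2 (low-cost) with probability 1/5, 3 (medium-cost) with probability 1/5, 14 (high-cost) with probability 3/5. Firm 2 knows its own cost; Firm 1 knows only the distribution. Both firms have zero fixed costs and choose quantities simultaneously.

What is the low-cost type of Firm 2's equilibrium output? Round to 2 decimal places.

Type-c best response for Firm 2: q₂(c) = (42 − c)/2 − q₁/2.
Firm 1 maximizes expected profit; its first-order condition is 42 − 2q₁ − E[q₂] − 13 = 0.
Substituting E[q₂] and solving: E[c₂] = 9.4, so q₁ = (42 − 2·13 + 9.4)/3 = 8.46667.
q₂(low-cost) = (42 − 2 − 8.46667)/2 = 15.7667.

15.77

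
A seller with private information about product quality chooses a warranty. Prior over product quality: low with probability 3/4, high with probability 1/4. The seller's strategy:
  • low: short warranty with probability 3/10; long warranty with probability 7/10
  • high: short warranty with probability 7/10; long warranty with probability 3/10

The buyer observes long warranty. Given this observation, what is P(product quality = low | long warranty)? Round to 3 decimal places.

0.875

Apply Bayes' rule using the sender's strategy as the likelihood.
P(long warranty) = (3/4)·(7/10) + (1/4)·(3/10) = 3/5
P(low | long warranty) = ((3/4)·(7/10)) / (3/5) = (21/40) / (3/5) = 7/8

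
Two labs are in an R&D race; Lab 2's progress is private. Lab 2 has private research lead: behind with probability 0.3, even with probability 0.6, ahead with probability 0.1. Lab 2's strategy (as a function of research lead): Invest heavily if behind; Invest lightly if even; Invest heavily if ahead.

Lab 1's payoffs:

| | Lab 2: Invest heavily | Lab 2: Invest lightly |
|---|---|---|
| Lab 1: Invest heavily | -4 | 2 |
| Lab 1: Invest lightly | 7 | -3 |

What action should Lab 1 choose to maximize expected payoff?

Invest lightly

E[Invest heavily] = 0.3·(-4) + 0.6·(2) + 0.1·(-4) = -0.4
E[Invest lightly] = 0.3·(7) + 0.6·(-3) + 0.1·(7) = 1
Best response: Invest lightly (1 is the largest).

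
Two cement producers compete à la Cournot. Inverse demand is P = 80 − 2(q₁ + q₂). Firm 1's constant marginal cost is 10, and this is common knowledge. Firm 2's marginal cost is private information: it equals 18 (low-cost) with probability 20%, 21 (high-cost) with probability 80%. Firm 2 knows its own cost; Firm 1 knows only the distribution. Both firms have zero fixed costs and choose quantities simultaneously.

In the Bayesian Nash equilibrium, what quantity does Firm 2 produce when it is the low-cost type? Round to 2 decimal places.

Each type of Firm 2 best-responds to q₁; Firm 1 best-responds to the expected q₂ over Firm 2's types.
Firm 2 with cost c maximizes (80 − 2(q₁+q₂) − c)·q₂, giving q₂(c) = (80 − c − 2q₁)/4.
E[c₂] = 0.2·18 + 0.8·21 = 20.4
Firm 1's FOC against E[q₂] yields q₁ = (80 − 2·10 + E[c₂])/6 = (80 − 20 + 20.4)/6 = 13.4.
q₂(low-cost) = (80 − 18 − 2·13.4)/4 = 8.8.

8.80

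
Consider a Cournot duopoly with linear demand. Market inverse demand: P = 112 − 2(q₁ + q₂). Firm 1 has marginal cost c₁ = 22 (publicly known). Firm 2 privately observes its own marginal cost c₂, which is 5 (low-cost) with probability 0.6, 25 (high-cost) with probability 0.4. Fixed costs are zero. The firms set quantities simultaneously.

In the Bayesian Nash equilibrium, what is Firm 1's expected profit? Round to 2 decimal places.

364.50

Each type of Firm 2 best-responds to q₁; Firm 1 best-responds to the expected q₂ over Firm 2's types.
Firm 2 with cost c maximizes (112 − 2(q₁+q₂) − c)·q₂, giving q₂(c) = (112 − c − 2q₁)/4.
E[c₂] = 0.6·5 + 0.4·25 = 13
Firm 1's FOC against E[q₂] yields q₁ = (112 − 2·22 + E[c₂])/6 = (112 − 44 + 13)/6 = 13.5.
E[P] = 112 − 2·(q₁ + E[q₂]) = 49; Firm 1's expected profit = (E[P] − 22)·q₁ = (49 − 22)·13.5 = 364.5.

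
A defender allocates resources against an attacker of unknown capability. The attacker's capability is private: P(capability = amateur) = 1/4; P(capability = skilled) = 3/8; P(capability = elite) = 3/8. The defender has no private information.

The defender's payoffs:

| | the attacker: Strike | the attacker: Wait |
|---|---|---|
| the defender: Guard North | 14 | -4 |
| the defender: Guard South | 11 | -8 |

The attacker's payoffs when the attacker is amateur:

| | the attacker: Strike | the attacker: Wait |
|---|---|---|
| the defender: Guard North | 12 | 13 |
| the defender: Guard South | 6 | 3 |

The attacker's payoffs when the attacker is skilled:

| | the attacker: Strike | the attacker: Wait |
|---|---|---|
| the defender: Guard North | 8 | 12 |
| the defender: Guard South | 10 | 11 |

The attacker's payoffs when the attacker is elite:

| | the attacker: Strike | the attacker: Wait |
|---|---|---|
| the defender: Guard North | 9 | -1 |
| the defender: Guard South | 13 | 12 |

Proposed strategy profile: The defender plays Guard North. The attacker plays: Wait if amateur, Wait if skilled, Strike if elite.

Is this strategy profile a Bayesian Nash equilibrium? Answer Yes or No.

A profile is a BNE iff every type of every player is best-responding given beliefs about the other side.
The defender plays Guard North: E[Guard North] = 1/4·(-4) + 3/8·(-4) + 3/8·(14) = 11/4; E[Guard South] = -7/8. Best-responding. ✓
The attacker (capability amateur), facing Guard North: Strike gives 12, Wait gives 13. Proposed Wait is best. ✓
The attacker (capability skilled), facing Guard North: Strike gives 8, Wait gives 12. Proposed Wait is best. ✓
The attacker (capability elite), facing Guard North: Strike gives 9, Wait gives -1. Proposed Strike is best. ✓

Yes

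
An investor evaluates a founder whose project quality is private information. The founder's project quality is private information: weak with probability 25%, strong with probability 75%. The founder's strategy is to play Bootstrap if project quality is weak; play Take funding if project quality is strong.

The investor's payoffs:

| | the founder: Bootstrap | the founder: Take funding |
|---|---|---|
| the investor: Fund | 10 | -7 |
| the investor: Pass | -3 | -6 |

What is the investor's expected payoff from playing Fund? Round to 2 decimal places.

E[Fund] = 0.25·10 + 0.75·(-7) = 2.5 + (-5.25) = -2.75

-2.75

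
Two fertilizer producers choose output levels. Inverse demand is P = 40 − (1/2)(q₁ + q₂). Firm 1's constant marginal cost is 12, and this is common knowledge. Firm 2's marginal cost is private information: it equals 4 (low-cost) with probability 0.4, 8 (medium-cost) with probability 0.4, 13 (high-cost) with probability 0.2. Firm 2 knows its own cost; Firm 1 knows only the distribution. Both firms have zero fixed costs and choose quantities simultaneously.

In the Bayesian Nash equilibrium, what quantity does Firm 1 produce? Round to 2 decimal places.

Each type of Firm 2 best-responds to q₁; Firm 1 best-responds to the expected q₂ over Firm 2's types.
Firm 2 with cost c maximizes (40 − (1/2)(q₁+q₂) − c)·q₂, giving q₂(c) = (40 − c − (1/2)q₁).
E[c₂] = 0.4·4 + 0.4·8 + 0.2·13 = 7.4
Firm 1's FOC against E[q₂] yields q₁ = (40 − 2·12 + E[c₂])/(3/2) = (40 − 24 + 7.4)/(3/2) = 15.6.

15.60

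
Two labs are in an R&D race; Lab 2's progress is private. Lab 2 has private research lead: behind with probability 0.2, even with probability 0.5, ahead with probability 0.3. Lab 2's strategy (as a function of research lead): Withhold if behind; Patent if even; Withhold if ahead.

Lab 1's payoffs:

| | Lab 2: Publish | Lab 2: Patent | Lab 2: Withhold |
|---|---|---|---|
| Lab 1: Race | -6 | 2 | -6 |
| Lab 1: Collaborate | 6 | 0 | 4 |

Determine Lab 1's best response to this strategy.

Collaborate

E[Race] = 0.2·(-6) + 0.5·(2) + 0.3·(-6) = -2
E[Collaborate] = 0.2·(4) + 0.5·(0) + 0.3·(4) = 2
Best response: Collaborate (2 is the largest).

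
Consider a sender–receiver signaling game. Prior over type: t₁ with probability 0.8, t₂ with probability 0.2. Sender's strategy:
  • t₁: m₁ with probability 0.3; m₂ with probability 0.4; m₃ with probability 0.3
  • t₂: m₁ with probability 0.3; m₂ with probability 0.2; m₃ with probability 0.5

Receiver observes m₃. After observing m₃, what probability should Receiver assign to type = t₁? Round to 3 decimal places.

0.706

Apply Bayes' rule using the sender's strategy as the likelihood.
P(m₃) = 0.8·0.3 + 0.2·0.5 = 0.34
P(t₁ | m₃) = (0.8·0.3) / 0.34 = 0.24 / 0.34 = 0.705882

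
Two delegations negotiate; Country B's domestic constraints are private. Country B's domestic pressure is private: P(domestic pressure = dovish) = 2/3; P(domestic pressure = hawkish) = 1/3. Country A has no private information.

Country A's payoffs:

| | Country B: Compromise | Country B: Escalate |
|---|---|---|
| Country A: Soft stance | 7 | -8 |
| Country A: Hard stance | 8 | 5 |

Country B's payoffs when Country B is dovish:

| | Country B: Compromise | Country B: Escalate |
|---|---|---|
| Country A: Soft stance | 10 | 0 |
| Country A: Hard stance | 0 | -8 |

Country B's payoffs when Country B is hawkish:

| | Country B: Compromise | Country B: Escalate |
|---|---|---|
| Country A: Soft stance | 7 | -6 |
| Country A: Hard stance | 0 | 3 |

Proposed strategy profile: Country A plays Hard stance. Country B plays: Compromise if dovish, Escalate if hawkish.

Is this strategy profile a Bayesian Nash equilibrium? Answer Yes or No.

Yes

Country A plays Hard stance: E[Hard stance] = 2/3·(8) + 1/3·(5) = 7; E[Soft stance] = 2. Best-responding. ✓
Country B (domestic pressure dovish), facing Hard stance: Compromise gives 0, Escalate gives -8. Proposed Compromise is best. ✓
Country B (domestic pressure hawkish), facing Hard stance: Compromise gives 0, Escalate gives 3. Proposed Escalate is best. ✓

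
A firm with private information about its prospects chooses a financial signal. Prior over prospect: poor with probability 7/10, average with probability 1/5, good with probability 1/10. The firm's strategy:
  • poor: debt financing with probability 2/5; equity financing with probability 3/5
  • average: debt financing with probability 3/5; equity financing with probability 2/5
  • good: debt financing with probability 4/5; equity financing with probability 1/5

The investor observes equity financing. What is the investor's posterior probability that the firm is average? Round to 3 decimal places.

0.154

Apply Bayes' rule using the sender's strategy as the likelihood.
P(equity financing) = (7/10)·(3/5) + (1/5)·(2/5) + (1/10)·(1/5) = 13/25
P(average | equity financing) = ((1/5)·(2/5)) / (13/25) = (2/25) / (13/25) = 2/13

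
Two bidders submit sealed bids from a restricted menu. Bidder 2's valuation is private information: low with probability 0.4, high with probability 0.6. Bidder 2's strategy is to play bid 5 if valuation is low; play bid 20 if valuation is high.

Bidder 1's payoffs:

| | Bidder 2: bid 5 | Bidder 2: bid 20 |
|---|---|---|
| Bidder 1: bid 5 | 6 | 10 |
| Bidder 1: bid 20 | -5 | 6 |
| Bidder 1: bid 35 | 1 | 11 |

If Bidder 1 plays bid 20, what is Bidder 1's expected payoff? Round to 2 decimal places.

1.60

E[bid 20] = 0.4·(-5) + 0.6·6 = (-2) + 3.6 = 1.6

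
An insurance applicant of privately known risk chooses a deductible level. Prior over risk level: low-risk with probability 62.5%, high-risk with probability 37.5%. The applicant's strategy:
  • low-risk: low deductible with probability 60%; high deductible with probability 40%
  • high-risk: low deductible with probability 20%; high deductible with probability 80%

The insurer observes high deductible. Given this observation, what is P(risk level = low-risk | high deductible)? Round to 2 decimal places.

0.45

P(high deductible) = 0.625·0.4 + 0.375·0.8 = 0.55
P(low-risk | high deductible) = (0.625·0.4) / 0.55 = 0.25 / 0.55 = 0.454545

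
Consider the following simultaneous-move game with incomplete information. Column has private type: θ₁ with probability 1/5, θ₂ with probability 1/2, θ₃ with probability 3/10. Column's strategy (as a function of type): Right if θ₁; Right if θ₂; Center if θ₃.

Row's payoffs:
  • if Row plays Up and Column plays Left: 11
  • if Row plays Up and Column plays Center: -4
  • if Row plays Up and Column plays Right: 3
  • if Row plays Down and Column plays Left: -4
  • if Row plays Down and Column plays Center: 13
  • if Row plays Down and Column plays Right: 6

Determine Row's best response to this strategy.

E[Up] = 1/5·(3) + 1/2·(3) + 3/10·(-4) = 9/10
E[Down] = 1/5·(6) + 1/2·(6) + 3/10·(13) = 81/10
Best response: Down (81/10 is the largest).

Down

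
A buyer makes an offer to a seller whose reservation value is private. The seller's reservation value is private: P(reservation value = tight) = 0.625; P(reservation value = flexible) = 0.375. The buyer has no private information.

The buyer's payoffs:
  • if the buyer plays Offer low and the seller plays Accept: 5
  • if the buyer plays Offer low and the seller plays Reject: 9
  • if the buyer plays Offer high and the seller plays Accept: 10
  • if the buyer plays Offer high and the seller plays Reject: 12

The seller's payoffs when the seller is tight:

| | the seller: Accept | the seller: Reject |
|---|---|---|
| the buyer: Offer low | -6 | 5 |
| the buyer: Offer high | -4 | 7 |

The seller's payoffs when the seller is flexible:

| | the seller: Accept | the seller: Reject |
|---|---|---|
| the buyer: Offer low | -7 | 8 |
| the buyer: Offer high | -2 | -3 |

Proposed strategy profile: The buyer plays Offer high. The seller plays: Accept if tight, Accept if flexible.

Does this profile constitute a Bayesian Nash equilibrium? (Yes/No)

The buyer plays Offer high: E[Offer high] = 0.625·(10) + 0.375·(10) = 10; E[Offer low] = 5. Best-responding. ✓
The seller (reservation value tight), facing Offer high: Accept gives -4, Reject gives 7. Proposed Accept is not best — profitable deviation exists. ✗
The seller (reservation value flexible), facing Offer high: Accept gives -2, Reject gives -3. Proposed Accept is best. ✓

No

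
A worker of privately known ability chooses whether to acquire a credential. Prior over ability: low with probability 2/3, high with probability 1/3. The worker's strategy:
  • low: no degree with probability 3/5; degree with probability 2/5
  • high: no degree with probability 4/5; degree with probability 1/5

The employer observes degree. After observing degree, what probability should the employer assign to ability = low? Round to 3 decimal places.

0.800

Apply Bayes' rule using the sender's strategy as the likelihood.
P(degree) = (2/3)·(2/5) + (1/3)·(1/5) = 1/3
P(low | degree) = ((2/3)·(2/5)) / (1/3) = (4/15) / (1/3) = 4/5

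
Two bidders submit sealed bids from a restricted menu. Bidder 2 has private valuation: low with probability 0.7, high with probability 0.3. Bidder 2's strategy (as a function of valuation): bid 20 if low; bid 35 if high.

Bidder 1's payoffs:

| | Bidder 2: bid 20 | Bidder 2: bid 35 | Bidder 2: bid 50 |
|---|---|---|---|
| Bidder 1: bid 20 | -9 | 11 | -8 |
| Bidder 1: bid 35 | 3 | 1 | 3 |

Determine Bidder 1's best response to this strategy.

bid 35

Compute Bidder 1's expected payoff for each action, taking the expectation over Bidder 2's type.
E[bid 20] = 0.7·(-9) + 0.3·(11) = -3
E[bid 35] = 0.7·(3) + 0.3·(1) = 2.4
Best response: bid 35 (2.4 is the largest).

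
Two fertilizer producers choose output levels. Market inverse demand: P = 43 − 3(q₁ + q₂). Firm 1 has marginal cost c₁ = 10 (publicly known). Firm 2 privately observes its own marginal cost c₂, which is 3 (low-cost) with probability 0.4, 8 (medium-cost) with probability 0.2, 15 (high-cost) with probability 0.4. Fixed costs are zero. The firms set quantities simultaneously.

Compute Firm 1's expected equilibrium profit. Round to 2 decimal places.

Type-c best response for Firm 2: q₂(c) = (43 − c)/6 − q₁/2.
Firm 1 maximizes expected profit; its first-order condition is 43 − 6q₁ − 3E[q₂] − 10 = 0.
Substituting E[q₂] and solving: E[c₂] = 8.8, so q₁ = (43 − 2·10 + 8.8)/9 = 3.53333.
E[P] = 43 − 3·(q₁ + E[q₂]) = 20.6; Firm 1's expected profit = (E[P] − 10)·q₁ = (20.6 − 10)·3.53333 = 37.4533.

37.45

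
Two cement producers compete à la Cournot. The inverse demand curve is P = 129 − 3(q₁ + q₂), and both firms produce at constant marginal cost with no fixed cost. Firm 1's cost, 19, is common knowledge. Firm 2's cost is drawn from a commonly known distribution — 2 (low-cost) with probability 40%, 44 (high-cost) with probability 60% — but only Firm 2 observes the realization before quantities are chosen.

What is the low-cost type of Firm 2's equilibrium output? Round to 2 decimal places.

14.60

Type-c best response for Firm 2: q₂(c) = (129 − c)/6 − q₁/2.
Firm 1 maximizes expected profit; its first-order condition is 129 − 6q₁ − 3E[q₂] − 19 = 0.
Substituting E[q₂] and solving: E[c₂] = 27.2, so q₁ = (129 − 2·19 + 27.2)/9 = 13.1333.
q₂(low-cost) = (129 − 2 − 3·13.1333)/6 = 14.6.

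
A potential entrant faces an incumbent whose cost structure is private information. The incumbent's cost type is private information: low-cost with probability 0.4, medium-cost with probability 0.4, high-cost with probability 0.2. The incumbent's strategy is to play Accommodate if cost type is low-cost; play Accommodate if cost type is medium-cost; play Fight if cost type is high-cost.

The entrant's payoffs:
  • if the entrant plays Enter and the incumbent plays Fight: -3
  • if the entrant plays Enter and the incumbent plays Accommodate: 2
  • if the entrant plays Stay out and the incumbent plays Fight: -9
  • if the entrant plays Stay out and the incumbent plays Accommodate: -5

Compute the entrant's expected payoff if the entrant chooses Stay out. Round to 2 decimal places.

E[Stay out] = 0.4·(-5) + 0.4·(-5) + 0.2·(-9) = (-2) + (-2) + (-1.8) = -5.8

-5.80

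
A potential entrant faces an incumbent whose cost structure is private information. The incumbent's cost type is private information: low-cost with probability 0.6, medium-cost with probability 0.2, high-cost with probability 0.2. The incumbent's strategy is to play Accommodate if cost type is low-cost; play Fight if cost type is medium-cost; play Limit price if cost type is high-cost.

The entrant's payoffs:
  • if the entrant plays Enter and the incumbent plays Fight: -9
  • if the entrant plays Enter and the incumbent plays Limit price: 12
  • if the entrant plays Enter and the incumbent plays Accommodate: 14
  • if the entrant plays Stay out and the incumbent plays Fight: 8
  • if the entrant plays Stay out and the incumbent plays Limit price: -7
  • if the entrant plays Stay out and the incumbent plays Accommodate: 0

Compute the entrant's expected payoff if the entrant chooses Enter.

9

Take the expectation over the incumbent's cost type, weighting each type's action by its prior probability.
E[Enter] = 0.6·14 + 0.2·(-9) + 0.2·12 = 8.4 + (-1.8) + 2.4 = 9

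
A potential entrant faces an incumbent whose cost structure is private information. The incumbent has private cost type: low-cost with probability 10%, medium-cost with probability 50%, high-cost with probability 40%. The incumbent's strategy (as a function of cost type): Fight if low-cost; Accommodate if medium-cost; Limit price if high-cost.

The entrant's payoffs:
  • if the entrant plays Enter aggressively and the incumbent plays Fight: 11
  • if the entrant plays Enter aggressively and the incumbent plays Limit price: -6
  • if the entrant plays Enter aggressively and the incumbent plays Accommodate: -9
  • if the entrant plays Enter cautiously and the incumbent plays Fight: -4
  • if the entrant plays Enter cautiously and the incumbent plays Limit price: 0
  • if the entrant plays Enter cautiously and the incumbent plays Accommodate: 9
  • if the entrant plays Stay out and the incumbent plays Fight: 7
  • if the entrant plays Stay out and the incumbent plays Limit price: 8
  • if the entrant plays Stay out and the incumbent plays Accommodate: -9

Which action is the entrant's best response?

Enter cautiously

E[Enter aggressively] = 0.1·(11) + 0.5·(-9) + 0.4·(-6) = -5.8
E[Enter cautiously] = 0.1·(-4) + 0.5·(9) + 0.4·(0) = 4.1
E[Stay out] = 0.1·(7) + 0.5·(-9) + 0.4·(8) = -0.6
Best response: Enter cautiously (4.1 is the largest).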